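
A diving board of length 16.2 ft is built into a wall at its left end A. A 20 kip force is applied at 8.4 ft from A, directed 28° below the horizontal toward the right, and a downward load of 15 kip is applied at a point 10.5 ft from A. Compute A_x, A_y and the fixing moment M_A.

A_x = -17.66 kip, A_y = 24.39 kip, M_A = 236.4 kip·ft

ΣF_x = 0: A_x + 20·cos28° = 0 → A_x = -17.66 kip.
ΣF_y = 0: A_y − 20·sin28° − 15 = 0 → A_y = 24.39 kip.
ΣM about A: M_A − 20·sin28°·8.4 − 15·10.5 = 0 → M_A = 236.4 kip·ft.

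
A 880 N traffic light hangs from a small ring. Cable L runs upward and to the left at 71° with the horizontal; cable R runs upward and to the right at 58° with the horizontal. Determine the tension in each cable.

ΣF_x = 0: −T_L·cos71° + T_R·cos58° = 0 → T_R = 0.614373·T_L.
ΣF_y = 0: T_L·sin71° + T_R·sin58° = 880.
Substitute: T_L·(0.945519 + 0.614373·0.848048) = 880 → T_L = 600.053 ≈ 600.1 N.
Then T_R = 0.614373 × 600.053 = 368.7 N.

T_L = 600.1 N, T_R = 368.7 N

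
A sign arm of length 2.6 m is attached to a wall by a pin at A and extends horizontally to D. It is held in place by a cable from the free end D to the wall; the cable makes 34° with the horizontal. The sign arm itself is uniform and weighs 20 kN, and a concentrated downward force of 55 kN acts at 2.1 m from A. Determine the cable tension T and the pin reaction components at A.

T = 97.32 kN, A_x = 80.69 kN, A_y = 20.58 kN

ΣM about A: T·sin34°·2.6 − 20·1.3 − 55·2.1 = 0 → T = 141.5/(2.6·0.559193) = 97.3243 ≈ 97.32 kN.
ΣF_x = 0: A_x − T·cos34° = 0 → A_x = 97.3243 × 0.829038 = 80.69 kN.
ΣF_y = 0: A_y + T·sin34° − 20 − 55 = 0 → A_y = 75 − 97.3243 × 0.559193 = 20.58 kN.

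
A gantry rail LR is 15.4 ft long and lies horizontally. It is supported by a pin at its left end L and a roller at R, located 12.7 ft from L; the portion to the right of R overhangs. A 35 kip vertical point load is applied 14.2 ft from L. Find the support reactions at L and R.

ΣM about L: R_y·12.7 − 35·14.2 = 0 → R_y = 497/12.7 = 39.1339 ≈ 39.13 kip.
ΣF_y = 0: L_y + 39.1339 − 35 = 0 → L_y = -4.134 kip.
ΣF_x = 0: no horizontal applied forces, so L_x = 0.

L_x = 0, L_y = -4.134 kip, R_y = 39.13 kip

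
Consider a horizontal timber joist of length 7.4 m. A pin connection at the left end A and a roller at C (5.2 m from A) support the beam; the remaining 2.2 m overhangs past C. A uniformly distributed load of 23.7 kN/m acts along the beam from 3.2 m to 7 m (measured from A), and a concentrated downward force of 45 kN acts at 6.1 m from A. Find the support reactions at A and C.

A_x = 0, A_y = -6.057 kN, C_y = 141.1 kN

Resultant of the distributed load: 23.7 × 3.8 = 90.06 kN at 5.1 m from A.
ΣM about A: C_y·5.2 − (23.7·3.8)·5.1 − 45·6.1 = 0 → C_y = 733.806/5.2 = 141.117 ≈ 141.1 kN.
ΣF_y = 0: A_y + 141.117 − 23.7·3.8 − 45 = 0 → A_y = -6.057 kN.
ΣF_x = 0: no horizontal applied forces, so A_x = 0.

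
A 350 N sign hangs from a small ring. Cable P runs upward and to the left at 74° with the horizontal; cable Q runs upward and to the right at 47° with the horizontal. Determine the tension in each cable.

T_P = 278.5 N, T_Q = 112.5 N

ΣF_x = 0: −T_P·cos74° + T_Q·cos47° = 0 → T_Q = 0.404161·T_P.
ΣF_y = 0: T_P·sin74° + T_Q·sin47° = 350.
Substitute: T_P·(0.961262 + 0.404161·0.731354) = 350 → T_P = 278.475 ≈ 278.5 N.
Then T_Q = 0.404161 × 278.475 = 112.5 N.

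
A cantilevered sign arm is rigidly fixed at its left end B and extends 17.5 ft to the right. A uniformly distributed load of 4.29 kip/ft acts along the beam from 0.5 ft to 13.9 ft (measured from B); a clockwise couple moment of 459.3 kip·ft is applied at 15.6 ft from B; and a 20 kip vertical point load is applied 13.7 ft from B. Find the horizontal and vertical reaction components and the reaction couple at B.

Resultant of the distributed load: 4.29 × 13.4 = 57.486 kip at 7.2 ft from B.
ΣF_x = 0: B_x = 0.
ΣF_y = 0: B_y − 4.29·13.4 − 20 = 0 → B_y = 77.49 kip.
ΣM about B: M_B − (4.29·13.4)·7.2 − 459.3 − 20·13.7 = 0 → M_B = 1147 kip·ft.

B_x = 0, B_y = 77.49 kip, M_B = 1147 kip·ft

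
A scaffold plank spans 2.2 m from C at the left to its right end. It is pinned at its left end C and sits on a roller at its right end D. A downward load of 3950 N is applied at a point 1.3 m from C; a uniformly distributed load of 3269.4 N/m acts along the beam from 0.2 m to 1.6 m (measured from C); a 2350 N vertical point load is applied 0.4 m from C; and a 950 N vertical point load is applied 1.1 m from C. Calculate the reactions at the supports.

Resultant of the distributed load: 3269.4 × 1.4 = 4577.16 N at 0.9 m from C.
ΣM about C: D_y·2.2 − 3950·1.3 − (3269.4·1.4)·0.9 − 2350·0.4 − 950·1.1 = 0 → D_y = 11239.444/2.2 = 5108.84 ≈ 5109 N.
ΣF_y = 0: C_y + 5108.84 − 3950 − 3269.4·1.4 − 2350 − 950 = 0 → C_y = 6718 N.
ΣF_x = 0: no horizontal applied forces, so C_x = 0.

C_x = 0, C_y = 6718 N, D_y = 5109 N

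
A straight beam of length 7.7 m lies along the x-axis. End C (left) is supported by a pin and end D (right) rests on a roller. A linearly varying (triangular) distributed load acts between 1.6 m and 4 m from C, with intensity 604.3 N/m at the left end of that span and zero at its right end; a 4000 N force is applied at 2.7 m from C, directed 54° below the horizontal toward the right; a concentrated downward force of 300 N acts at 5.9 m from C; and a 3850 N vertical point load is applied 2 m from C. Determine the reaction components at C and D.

Resultant of the triangular load: ½ × 604.3 × 2.4 = 725.16 N, acting at 2.4 m from C (one-third of the span from the peak).
Taking moments about C: D_y·7.7 − (½·604.3·2.4)·2.4 − 4000·sin54°·2.7 − 300·5.9 − 3850·2 = 0 → D_y = 19947.8/7.7 = 2590.62 ≈ 2591 N.
ΣF_y = 0: C_y + 2590.62 − ½·604.3·2.4 − 4000·sin54° − 300 − 3850 = 0 → C_y = 5521 N.
ΣF_x = 0: C_x + 4000·cos54° = 0 → C_x = -2351 N.

C_x = -2351 N, C_y = 5521 N, D_y = 2591 N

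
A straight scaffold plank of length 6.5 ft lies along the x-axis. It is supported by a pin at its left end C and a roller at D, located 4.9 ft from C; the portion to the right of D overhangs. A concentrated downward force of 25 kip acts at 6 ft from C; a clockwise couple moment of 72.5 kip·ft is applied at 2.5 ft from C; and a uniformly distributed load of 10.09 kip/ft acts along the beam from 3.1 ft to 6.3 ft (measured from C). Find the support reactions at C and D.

Resultant of the distributed load: 10.09 × 3.2 = 32.288 kip at 4.7 ft from C.
ΣM about C: D_y·4.9 − 25·6 − 72.5 − (10.09·3.2)·4.7 = 0 → D_y = 374.2536/4.9 = 76.3783 ≈ 76.38 kip.
ΣF_y = 0: C_y + 76.3783 − 25 − 10.09·3.2 = 0 → C_y = -19.09 kip.
ΣF_x = 0: no horizontal applied forces, so C_x = 0.

C_x = 0, C_y = -19.09 kip, D_y = 76.38 kip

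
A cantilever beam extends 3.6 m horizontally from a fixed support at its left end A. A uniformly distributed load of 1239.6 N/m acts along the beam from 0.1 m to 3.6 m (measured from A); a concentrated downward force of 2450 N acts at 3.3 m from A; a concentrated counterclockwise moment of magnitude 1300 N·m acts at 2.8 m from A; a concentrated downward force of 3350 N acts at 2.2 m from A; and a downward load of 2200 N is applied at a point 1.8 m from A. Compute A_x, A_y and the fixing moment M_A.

Resultant of the distributed load: 1239.6 × 3.5 = 4338.6 N at 1.85 m from A.
ΣF_x = 0: A_x = 0.
ΣF_y = 0: A_y − 1239.6·3.5 − 2450 − 3350 − 2200 = 0 → A_y = 12340 N.
ΣM about A: M_A − (1239.6·3.5)·1.85 − 2450·3.3 + 1300 − 3350·2.2 − 2200·1.8 = 0 → M_A = 26140 N·m.

A_x = 0, A_y = 12340 N, M_A = 26140 N·m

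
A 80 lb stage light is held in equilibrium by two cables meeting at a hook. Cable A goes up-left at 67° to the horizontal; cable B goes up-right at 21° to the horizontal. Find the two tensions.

T_A = 74.73 lb, T_B = 31.28 lb

ΣF_x = 0: −T_A·cos67° + T_B·cos21° = 0 → T_B = 0.41853·T_A.
ΣF_y = 0: T_A·sin67° + T_B·sin21° = 80.
Substitute: T_A·(0.920505 + 0.41853·0.358368) = 80 → T_A = 74.7319 ≈ 74.73 lb.
Then T_B = 0.41853 × 74.7319 = 31.28 lb.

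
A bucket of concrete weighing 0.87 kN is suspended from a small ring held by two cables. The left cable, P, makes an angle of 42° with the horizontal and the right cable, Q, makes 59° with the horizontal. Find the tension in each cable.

ΣF_x = 0: −T_P·cos42° + T_Q·cos59° = 0 → T_Q = 1.44289·T_P.
ΣF_y = 0: T_P·sin42° + T_Q·sin59° = 0.87.
Substitute: T_P·(0.669131 + 1.44289·0.857167) = 0.87 → T_P = 0.45647 ≈ 0.4565 kN.
Then T_Q = 1.44289 × 0.45647 = 0.6586 kN.

T_P = 0.4565 kN, T_Q = 0.6586 kN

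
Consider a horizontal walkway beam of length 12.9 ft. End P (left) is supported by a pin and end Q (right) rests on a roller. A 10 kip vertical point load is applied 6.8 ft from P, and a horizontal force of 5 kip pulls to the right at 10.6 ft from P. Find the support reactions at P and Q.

P_x = -5.000 kip, P_y = 4.729 kip, Q_y = 5.271 kip

ΣM about P: Q_y·12.9 − 10·6.8 = 0 → Q_y = 68/12.9 = 5.27132 ≈ 5.271 kip.
ΣF_y = 0: P_y + 5.27132 − 10 = 0 → P_y = 4.729 kip.
ΣF_x = 0: P_x + 5 = 0 → P_x = -5.000 kip.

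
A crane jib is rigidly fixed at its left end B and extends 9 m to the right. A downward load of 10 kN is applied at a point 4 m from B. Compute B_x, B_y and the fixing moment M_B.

ΣF_x = 0: B_x = 0.
ΣF_y = 0: B_y − 10 = 0 → B_y = 10.00 kN.
ΣM about B: M_B − 10·4 = 0 → M_B = 40.00 kN·m.

B_x = 0, B_y = 10.00 kN, M_B = 40.00 kN·m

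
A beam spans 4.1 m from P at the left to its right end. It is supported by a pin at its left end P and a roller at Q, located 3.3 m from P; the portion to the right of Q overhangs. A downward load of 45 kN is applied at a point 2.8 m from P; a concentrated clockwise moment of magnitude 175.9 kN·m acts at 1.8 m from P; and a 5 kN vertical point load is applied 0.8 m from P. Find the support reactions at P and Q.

ΣM about P: Q_y·3.3 − 45·2.8 − 175.9 − 5·0.8 = 0 → Q_y = 305.9/3.3 = 92.697 ≈ 92.70 kN.
ΣF_y = 0: P_y + 92.697 − 45 − 5 = 0 → P_y = -42.70 kN.
ΣF_x = 0: no horizontal applied forces, so P_x = 0.

P_x = 0, P_y = -42.70 kN, Q_y = 92.70 kN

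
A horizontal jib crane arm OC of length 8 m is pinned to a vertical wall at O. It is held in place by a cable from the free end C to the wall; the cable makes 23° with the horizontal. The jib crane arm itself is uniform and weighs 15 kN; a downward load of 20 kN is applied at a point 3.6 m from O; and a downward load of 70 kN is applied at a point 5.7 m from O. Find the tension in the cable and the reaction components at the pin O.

T = 169.9 kN, O_x = 156.4 kN, O_y = 38.62 kN

ΣM about O: T·sin23°·8 − 15·4 − 20·3.6 − 70·5.7 = 0 → T = 531/(8·0.390731) = 169.874 ≈ 169.9 kN.
ΣF_x = 0: O_x − T·cos23° = 0 → O_x = 169.874 × 0.920505 = 156.4 kN.
ΣF_y = 0: O_y + T·sin23° − 15 − 20 − 70 = 0 → O_y = 105 − 169.874 × 0.390731 = 38.62 kN.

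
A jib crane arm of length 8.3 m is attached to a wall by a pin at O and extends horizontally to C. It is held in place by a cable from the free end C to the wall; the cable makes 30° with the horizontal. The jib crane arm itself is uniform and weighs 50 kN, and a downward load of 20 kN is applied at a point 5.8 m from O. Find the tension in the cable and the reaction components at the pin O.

T = 77.95 kN, O_x = 67.51 kN, O_y = 31.02 kN

ΣM about O: T·sin30°·8.3 − 50·4.15 − 20·5.8 = 0 → T = 323.5/(8.3·0.5) = 77.9518 ≈ 77.95 kN.
ΣF_x = 0: O_x − T·cos30° = 0 → O_x = 77.9518 × 0.866025 = 67.51 kN.
ΣF_y = 0: O_y + T·sin30° − 50 − 20 = 0 → O_y = 70 − 77.9518 × 0.5 = 31.02 kN.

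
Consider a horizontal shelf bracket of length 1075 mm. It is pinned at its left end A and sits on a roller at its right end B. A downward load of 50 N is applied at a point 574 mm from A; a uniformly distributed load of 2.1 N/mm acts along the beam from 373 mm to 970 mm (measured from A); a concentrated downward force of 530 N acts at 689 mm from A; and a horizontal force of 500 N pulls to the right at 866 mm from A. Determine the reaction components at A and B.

A_x = -500.0 N, A_y = 684.2 N, B_y = 1150 N

Resultant of the distributed load: 2.1 × 597 = 1253.7 N at 671.5 mm from A.
Taking moments about A: B_y·1075 − 50·574 − (2.1·597)·671.5 − 530·689 = 0 → B_y = 1235729.55/1075 = 1149.52 ≈ 1150 N.
ΣF_y = 0: A_y + 1149.52 − 50 − 2.1·597 − 530 = 0 → A_y = 684.2 N.
ΣF_x = 0: A_x + 500 = 0 → A_x = -500.0 N.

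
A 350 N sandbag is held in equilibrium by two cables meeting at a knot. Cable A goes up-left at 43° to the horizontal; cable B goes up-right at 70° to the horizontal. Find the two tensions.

T_A = 130.0 N, T_B = 278.1 N

ΣF_x = 0: −T_A·cos43° + T_B·cos70° = 0 → T_B = 2.13834·T_A.
ΣF_y = 0: T_A·sin43° + T_B·sin70° = 350.
Substitute: T_A·(0.681998 + 2.13834·0.939693) = 350 → T_A = 130.045 ≈ 130.0 N.
Then T_B = 2.13834 × 130.045 = 278.1 N.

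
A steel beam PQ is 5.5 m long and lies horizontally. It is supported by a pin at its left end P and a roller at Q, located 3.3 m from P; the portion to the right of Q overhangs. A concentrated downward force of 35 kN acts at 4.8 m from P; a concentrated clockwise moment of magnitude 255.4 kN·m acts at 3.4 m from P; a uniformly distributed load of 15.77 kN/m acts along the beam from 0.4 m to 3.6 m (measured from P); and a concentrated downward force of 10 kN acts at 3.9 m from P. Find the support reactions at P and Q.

P_x = 0, P_y = -75.24 kN, Q_y = 170.7 kN

Resultant of the distributed load: 15.77 × 3.2 = 50.464 kN at 2 m from P.
ΣM about P: Q_y·3.3 − 35·4.8 − 255.4 − (15.77·3.2)·2 − 10·3.9 = 0 → Q_y = 563.328/3.3 = 170.705 ≈ 170.7 kN.
ΣF_y = 0: P_y + 170.705 − 35 − 15.77·3.2 − 10 = 0 → P_y = -75.24 kN.
ΣF_x = 0: no horizontal applied forces, so P_x = 0.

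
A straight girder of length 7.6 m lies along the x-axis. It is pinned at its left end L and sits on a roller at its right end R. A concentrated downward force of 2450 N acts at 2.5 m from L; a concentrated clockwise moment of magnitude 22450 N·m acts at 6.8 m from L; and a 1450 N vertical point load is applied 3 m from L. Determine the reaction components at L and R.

L_x = 0, L_y = -432.2 N, R_y = 4332 N

Moments about L: R_y·7.6 − 2450·2.5 − 22450 − 1450·3 = 0 → R_y = 32925/7.6 = 4332.24 ≈ 4332 N.
ΣF_y = 0: L_y + 4332.24 − 2450 − 1450 = 0 → L_y = -432.2 N.
ΣF_x = 0: no horizontal applied forces, so L_x = 0.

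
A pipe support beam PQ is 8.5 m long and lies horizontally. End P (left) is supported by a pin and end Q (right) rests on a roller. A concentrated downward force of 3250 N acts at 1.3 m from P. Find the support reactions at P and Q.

ΣM about P: Q_y·8.5 − 3250·1.3 = 0 → Q_y = 4225/8.5 = 497.059 ≈ 497.1 N.
ΣF_y = 0: P_y + 497.059 − 3250 = 0 → P_y = 2753 N.
ΣF_x = 0: no horizontal applied forces, so P_x = 0.

P_x = 0, P_y = 2753 N, Q_y = 497.1 N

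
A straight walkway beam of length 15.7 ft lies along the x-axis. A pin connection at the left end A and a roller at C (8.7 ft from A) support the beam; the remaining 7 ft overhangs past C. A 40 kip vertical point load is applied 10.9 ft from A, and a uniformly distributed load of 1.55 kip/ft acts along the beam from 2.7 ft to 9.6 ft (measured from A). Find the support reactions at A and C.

Resultant of the distributed load: 1.55 × 6.9 = 10.695 kip at 6.15 ft from A.
ΣM about A: C_y·8.7 − 40·10.9 − (1.55·6.9)·6.15 = 0 → C_y = 501.77425/8.7 = 57.6752 ≈ 57.68 kip.
ΣF_y = 0: A_y + 57.6752 − 40 − 1.55·6.9 = 0 → A_y = -6.980 kip.
ΣF_x = 0: no horizontal applied forces, so A_x = 0.

A_x = 0, A_y = -6.980 kip, C_y = 57.68 kip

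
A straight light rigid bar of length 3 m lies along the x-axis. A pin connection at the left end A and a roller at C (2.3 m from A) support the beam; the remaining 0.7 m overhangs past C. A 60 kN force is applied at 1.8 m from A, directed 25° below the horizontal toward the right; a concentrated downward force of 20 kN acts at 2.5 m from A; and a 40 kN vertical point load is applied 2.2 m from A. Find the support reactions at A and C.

A_x = -54.38 kN, A_y = 5.512 kN, C_y = 79.84 kN

ΣM about A: C_y·2.3 − 60·sin25°·1.8 − 20·2.5 − 40·2.2 = 0 → C_y = 183.643/2.3 = 79.8448 ≈ 79.84 kN.
ΣF_y = 0: A_y + 79.8448 − 60·sin25° − 20 − 40 = 0 → A_y = 5.512 kN.
ΣF_x = 0: A_x + 60·cos25° = 0 → A_x = -54.38 kN.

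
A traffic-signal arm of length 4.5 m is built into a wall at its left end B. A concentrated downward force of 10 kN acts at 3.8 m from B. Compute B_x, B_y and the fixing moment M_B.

B_x = 0, B_y = 10.00 kN, M_B = 38.00 kN·m

ΣF_x = 0: B_x = 0.
ΣF_y = 0: B_y − 10 = 0 → B_y = 10.00 kN.
ΣM about B: M_B − 10·3.8 = 0 → M_B = 38.00 kN·m.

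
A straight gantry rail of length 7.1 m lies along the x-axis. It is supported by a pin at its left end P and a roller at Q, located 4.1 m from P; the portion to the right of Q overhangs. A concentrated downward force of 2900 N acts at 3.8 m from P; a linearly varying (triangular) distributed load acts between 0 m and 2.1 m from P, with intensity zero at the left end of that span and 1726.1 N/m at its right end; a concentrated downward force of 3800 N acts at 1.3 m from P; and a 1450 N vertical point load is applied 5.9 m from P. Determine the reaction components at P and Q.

P_x = 0, P_y = 3364 N, Q_y = 6598 N

Resultant of the triangular load: ½ × 1726.1 × 2.1 = 1812.405 N, acting at 1.4 m from P (one-third of the span from the peak).
ΣM about P: Q_y·4.1 − 2900·3.8 − (½·1726.1·2.1)·1.4 − 3800·1.3 − 1450·5.9 = 0 → Q_y = 27052.367/4.1 = 6598.14 ≈ 6598 N.
ΣF_y = 0: P_y + 6598.14 − 2900 − ½·1726.1·2.1 − 3800 − 1450 = 0 → P_y = 3364 N.
ΣF_x = 0: no horizontal applied forces, so P_x = 0.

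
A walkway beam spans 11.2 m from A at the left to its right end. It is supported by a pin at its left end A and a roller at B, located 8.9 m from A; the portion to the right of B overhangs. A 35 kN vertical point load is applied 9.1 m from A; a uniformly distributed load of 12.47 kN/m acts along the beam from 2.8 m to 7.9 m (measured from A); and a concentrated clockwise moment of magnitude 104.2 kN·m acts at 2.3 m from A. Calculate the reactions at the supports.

Resultant of the distributed load: 12.47 × 5.1 = 63.597 kN at 5.35 m from A.
ΣM about A: B_y·8.9 − 35·9.1 − (12.47·5.1)·5.35 − 104.2 = 0 → B_y = 762.94395/8.9 = 85.724 ≈ 85.72 kN.
ΣF_y = 0: A_y + 85.724 − 35 − 12.47·5.1 = 0 → A_y = 12.87 kN.
ΣF_x = 0: no horizontal applied forces, so A_x = 0.

A_x = 0, A_y = 12.87 kN, B_y = 85.72 kN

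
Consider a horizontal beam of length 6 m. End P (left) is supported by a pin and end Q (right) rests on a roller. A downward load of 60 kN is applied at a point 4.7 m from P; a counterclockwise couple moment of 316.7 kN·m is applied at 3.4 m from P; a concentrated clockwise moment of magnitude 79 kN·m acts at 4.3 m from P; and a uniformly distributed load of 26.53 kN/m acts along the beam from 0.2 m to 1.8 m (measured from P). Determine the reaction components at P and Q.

P_x = 0, P_y = 87.99 kN, Q_y = 14.46 kN

Resultant of the distributed load: 26.53 × 1.6 = 42.448 kN at 1 m from P.
ΣM about P: Q_y·6 − 60·4.7 + 316.7 − 79 − (26.53·1.6)·1 = 0 → Q_y = 86.748/6 = 14.458 ≈ 14.46 kN.
ΣF_y = 0: P_y + 14.458 − 60 − 26.53·1.6 = 0 → P_y = 87.99 kN.
ΣF_x = 0: no horizontal applied forces, so P_x = 0.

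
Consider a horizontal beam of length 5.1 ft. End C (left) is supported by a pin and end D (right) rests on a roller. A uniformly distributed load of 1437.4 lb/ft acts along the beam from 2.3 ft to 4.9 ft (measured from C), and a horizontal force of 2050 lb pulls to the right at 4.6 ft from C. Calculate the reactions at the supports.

C_x = -2050 lb, C_y = 1099 lb, D_y = 2638 lb

Resultant of the distributed load: 1437.4 × 2.6 = 3737.24 lb at 3.6 ft from C.
ΣM about C: D_y·5.1 − (1437.4·2.6)·3.6 = 0 → D_y = 13454.064/5.1 = 2638.05 ≈ 2638 lb.
ΣF_y = 0: C_y + 2638.05 − 1437.4·2.6 = 0 → C_y = 1099 lb.
ΣF_x = 0: C_x + 2050 = 0 → C_x = -2050 lb.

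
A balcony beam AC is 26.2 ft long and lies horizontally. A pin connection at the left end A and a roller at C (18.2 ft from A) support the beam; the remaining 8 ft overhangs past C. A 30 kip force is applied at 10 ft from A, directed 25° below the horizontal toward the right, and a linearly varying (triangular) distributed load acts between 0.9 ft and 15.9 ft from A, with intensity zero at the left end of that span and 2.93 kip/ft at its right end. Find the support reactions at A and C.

A_x = -27.19 kip, A_y = 14.53 kip, C_y = 20.13 kip

Resultant of the triangular load: ½ × 2.93 × 15 = 21.975 kip, acting at 10.9 ft from A (one-third of the span from the peak).
Taking moments about A: C_y·18.2 − 30·sin25°·10 − (½·2.93·15)·10.9 = 0 → C_y = 366.313/18.2 = 20.1271 ≈ 20.13 kip.
ΣF_y = 0: A_y + 20.1271 − 30·sin25° − ½·2.93·15 = 0 → A_y = 14.53 kip.
ΣF_x = 0: A_x + 30·cos25° = 0 → A_x = -27.19 kip.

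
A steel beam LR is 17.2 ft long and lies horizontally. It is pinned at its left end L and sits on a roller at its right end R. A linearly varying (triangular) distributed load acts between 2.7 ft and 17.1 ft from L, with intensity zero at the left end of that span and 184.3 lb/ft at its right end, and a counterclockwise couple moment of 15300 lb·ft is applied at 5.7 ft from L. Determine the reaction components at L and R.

L_x = 0, L_y = 1268 lb, R_y = 59.40 lb

Resultant of the triangular load: ½ × 184.3 × 14.4 = 1326.96 lb, acting at 12.3 ft from L (one-third of the span from the peak).
Taking moments about L: R_y·17.2 − (½·184.3·14.4)·12.3 + 15300 = 0 → R_y = 1021.608/17.2 = 59.3958 ≈ 59.40 lb.
ΣF_y = 0: L_y + 59.3958 − ½·184.3·14.4 = 0 → L_y = 1268 lb.
ΣF_x = 0: no horizontal applied forces, so L_x = 0.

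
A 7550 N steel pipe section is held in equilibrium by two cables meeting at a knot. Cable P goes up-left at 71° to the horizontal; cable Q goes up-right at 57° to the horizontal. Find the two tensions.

T_P = 5218 N, T_Q = 3119 N

ΣF_x = 0: −T_P·cos71° + T_Q·cos57° = 0 → T_Q = 0.597769·T_P.
ΣF_y = 0: T_P·sin71° + T_Q·sin57° = 7550.
Substitute: T_P·(0.945519 + 0.597769·0.838671) = 7550 → T_P = 5218.23 ≈ 5218 N.
Then T_Q = 0.597769 × 5218.23 = 3119 N.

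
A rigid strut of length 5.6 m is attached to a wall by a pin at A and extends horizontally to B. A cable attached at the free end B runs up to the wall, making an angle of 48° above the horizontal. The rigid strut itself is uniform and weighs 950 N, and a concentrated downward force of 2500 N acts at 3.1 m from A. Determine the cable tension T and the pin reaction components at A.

T = 2501 N, A_x = 1674 N, A_y = 1591 N

ΣM about A: T·sin48°·5.6 − 950·2.8 − 2500·3.1 = 0 → T = 10410/(5.6·0.743145) = 2501.43 ≈ 2501 N.
ΣF_x = 0: A_x − T·cos48° = 0 → A_x = 2501.43 × 0.669131 = 1674 N.
ΣF_y = 0: A_y + T·sin48° − 950 − 2500 = 0 → A_y = 3450 − 2501.43 × 0.743145 = 1591 N.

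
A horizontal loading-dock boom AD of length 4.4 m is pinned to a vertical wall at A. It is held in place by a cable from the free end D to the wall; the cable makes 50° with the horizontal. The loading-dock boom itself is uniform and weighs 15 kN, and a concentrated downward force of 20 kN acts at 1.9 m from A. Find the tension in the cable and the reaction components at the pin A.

ΣM about A: T·sin50°·4.4 − 15·2.2 − 20·1.9 = 0 → T = 71/(4.4·0.766044) = 21.0645 ≈ 21.06 kN.
ΣF_x = 0: A_x − T·cos50° = 0 → A_x = 21.0645 × 0.642788 = 13.54 kN.
ΣF_y = 0: A_y + T·sin50° − 15 − 20 = 0 → A_y = 35 − 21.0645 × 0.766044 = 18.86 kN.

T = 21.06 kN, A_x = 13.54 kN, A_y = 18.86 kN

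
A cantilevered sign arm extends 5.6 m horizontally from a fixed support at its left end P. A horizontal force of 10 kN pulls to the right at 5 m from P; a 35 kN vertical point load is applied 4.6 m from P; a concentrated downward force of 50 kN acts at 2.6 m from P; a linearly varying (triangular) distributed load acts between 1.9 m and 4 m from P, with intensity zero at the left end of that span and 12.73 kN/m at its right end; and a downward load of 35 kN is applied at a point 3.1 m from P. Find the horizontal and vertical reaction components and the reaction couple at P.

Resultant of the triangular load: ½ × 12.73 × 2.1 = 13.3665 kN, acting at 3.3 m from P (one-third of the span from the peak).
ΣF_x = 0: P_x + 10 = 0 → P_x = -10.00 kN.
ΣF_y = 0: P_y − 35 − 50 − ½·12.73·2.1 − 35 = 0 → P_y = 133.4 kN.
ΣM about P: M_P − 35·4.6 − 50·2.6 − (½·12.73·2.1)·3.3 − 35·3.1 = 0 → M_P = 443.6 kN·m.

P_x = -10.00 kN, P_y = 133.4 kN, M_P = 443.6 kN·m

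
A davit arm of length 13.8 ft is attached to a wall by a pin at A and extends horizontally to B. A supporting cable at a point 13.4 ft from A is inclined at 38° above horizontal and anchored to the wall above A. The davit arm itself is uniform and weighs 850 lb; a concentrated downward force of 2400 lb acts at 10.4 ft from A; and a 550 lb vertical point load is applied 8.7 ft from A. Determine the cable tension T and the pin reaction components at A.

T = 4316 lb, A_x = 3401 lb, A_y = 1143 lb

ΣM about A: T·sin38°·13.4 − 850·6.9 − 2400·10.4 − 550·8.7 = 0 → T = 35610/(13.4·0.615661) = 4316.44 ≈ 4316 lb.
ΣF_x = 0: A_x − T·cos38° = 0 → A_x = 4316.44 × 0.788011 = 3401 lb.
ΣF_y = 0: A_y + T·sin38° − 850 − 2400 − 550 = 0 → A_y = 3800 − 4316.44 × 0.615661 = 1143 lb.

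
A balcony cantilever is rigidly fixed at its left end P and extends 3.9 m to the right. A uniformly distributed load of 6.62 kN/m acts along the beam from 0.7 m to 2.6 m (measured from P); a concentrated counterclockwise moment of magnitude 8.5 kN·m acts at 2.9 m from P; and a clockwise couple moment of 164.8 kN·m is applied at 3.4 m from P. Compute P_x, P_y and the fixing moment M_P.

Resultant of the distributed load: 6.62 × 1.9 = 12.578 kN at 1.65 m from P.
ΣF_x = 0: P_x = 0.
ΣF_y = 0: P_y − 6.62·1.9 = 0 → P_y = 12.58 kN.
ΣM about P: M_P − (6.62·1.9)·1.65 + 8.5 − 164.8 = 0 → M_P = 177.1 kN·m.

P_x = 0, P_y = 12.58 kN, M_P = 177.1 kN·m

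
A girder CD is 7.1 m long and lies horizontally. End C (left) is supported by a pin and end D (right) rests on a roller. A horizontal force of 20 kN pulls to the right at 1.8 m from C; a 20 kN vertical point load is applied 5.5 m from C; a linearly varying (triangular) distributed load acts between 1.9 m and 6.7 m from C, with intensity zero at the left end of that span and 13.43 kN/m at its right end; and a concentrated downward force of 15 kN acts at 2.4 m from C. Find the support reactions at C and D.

Resultant of the triangular load: ½ × 13.43 × 4.8 = 32.232 kN, acting at 5.1 m from C (one-third of the span from the peak).
ΣM about C: D_y·7.1 − 20·5.5 − (½·13.43·4.8)·5.1 − 15·2.4 = 0 → D_y = 310.3832/7.1 = 43.7159 ≈ 43.72 kN.
ΣF_y = 0: C_y + 43.7159 − 20 − ½·13.43·4.8 − 15 = 0 → C_y = 23.52 kN.
ΣF_x = 0: C_x + 20 = 0 → C_x = -20.00 kN.

C_x = -20.00 kN, C_y = 23.52 kN, D_y = 43.72 kN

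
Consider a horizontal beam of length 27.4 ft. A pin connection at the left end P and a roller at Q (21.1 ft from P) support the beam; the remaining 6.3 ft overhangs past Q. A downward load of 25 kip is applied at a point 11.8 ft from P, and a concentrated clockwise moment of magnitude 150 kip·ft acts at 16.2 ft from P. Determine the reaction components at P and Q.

P_x = 0, P_y = 3.910 kip, Q_y = 21.09 kip

Moments about P: Q_y·21.1 − 25·11.8 − 150 = 0 → Q_y = 445/21.1 = 21.09 kip.
ΣF_y = 0: P_y + 21.09 − 25 = 0 → P_y = 3.910 kip.
ΣF_x = 0: no horizontal applied forces, so P_x = 0.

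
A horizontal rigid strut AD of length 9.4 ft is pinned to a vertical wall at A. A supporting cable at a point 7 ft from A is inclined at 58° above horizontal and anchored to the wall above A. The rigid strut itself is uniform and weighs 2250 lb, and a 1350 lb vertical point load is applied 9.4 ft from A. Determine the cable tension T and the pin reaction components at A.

T = 3919 lb, A_x = 2077 lb, A_y = 276.4 lb

ΣM about A: T·sin58°·7 − 2250·4.7 − 1350·9.4 = 0 → T = 23265/(7·0.848048) = 3919.08 ≈ 3919 lb.
ΣF_x = 0: A_x − T·cos58° = 0 → A_x = 3919.08 × 0.529919 = 2077 lb.
ΣF_y = 0: A_y + T·sin58° − 2250 − 1350 = 0 → A_y = 3600 − 3919.08 × 0.848048 = 276.4 lb.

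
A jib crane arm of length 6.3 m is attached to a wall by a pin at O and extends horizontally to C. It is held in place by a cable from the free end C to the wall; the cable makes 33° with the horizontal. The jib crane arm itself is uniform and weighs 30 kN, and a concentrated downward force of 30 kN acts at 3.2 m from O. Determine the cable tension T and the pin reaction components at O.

T = 55.52 kN, O_x = 46.56 kN, O_y = 29.76 kN

ΣM about O: T·sin33°·6.3 − 30·3.15 − 30·3.2 = 0 → T = 190.5/(6.3·0.544639) = 55.5195 ≈ 55.52 kN.
ΣF_x = 0: O_x − T·cos33° = 0 → O_x = 55.5195 × 0.838671 = 46.56 kN.
ΣF_y = 0: O_y + T·sin33° − 30 − 30 = 0 → O_y = 60 − 55.5195 × 0.544639 = 29.76 kN.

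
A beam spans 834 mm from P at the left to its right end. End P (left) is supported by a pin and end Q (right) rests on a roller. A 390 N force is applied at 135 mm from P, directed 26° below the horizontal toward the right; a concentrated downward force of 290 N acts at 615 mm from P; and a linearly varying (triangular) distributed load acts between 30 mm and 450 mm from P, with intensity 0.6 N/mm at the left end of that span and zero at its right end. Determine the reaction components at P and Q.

Resultant of the triangular load: ½ × 0.6 × 420 = 126 N, acting at 170 mm from P (one-third of the span from the peak).
Moments about P: Q_y·834 − 390·sin26°·135 − 290·615 − (½·0.6·420)·170 = 0 → Q_y = 222850/834 = 267.206 ≈ 267.2 N.
ΣF_y = 0: P_y + 267.206 − 390·sin26° − 290 − ½·0.6·420 = 0 → P_y = 319.8 N.
ΣF_x = 0: P_x + 390·cos26° = 0 → P_x = -350.5 N.

P_x = -350.5 N, P_y = 319.8 N, Q_y = 267.2 N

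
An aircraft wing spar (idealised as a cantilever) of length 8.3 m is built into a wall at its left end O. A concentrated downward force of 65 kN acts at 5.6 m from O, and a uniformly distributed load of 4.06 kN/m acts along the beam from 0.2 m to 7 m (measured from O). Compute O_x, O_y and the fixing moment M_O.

Resultant of the distributed load: 4.06 × 6.8 = 27.608 kN at 3.6 m from O.
ΣF_x = 0: O_x = 0.
ΣF_y = 0: O_y − 65 − 4.06·6.8 = 0 → O_y = 92.61 kN.
ΣM about O: M_O − 65·5.6 − (4.06·6.8)·3.6 = 0 → M_O = 463.4 kN·m.

O_x = 0, O_y = 92.61 kN, M_O = 463.4 kN·m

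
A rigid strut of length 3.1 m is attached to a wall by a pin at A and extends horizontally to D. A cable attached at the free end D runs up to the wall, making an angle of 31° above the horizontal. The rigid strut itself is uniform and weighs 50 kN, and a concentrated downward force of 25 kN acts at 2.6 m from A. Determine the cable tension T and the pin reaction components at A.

T = 89.25 kN, A_x = 76.50 kN, A_y = 29.03 kN

ΣM about A: T·sin31°·3.1 − 50·1.55 − 25·2.6 = 0 → T = 142.5/(3.1·0.515038) = 89.2512 ≈ 89.25 kN.
ΣF_x = 0: A_x − T·cos31° = 0 → A_x = 89.2512 × 0.857167 = 76.50 kN.
ΣF_y = 0: A_y + T·sin31° − 50 − 25 = 0 → A_y = 75 − 89.2512 × 0.515038 = 29.03 kN.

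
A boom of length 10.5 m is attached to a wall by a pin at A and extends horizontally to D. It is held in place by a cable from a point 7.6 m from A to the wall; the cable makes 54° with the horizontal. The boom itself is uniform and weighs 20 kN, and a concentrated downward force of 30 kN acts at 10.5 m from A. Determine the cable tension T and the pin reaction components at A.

T = 68.31 kN, A_x = 40.15 kN, A_y = -5.263 kN

ΣM about A: T·sin54°·7.6 − 20·5.25 − 30·10.5 = 0 → T = 420/(7.6·0.809017) = 68.309 ≈ 68.31 kN.
ΣF_x = 0: A_x − T·cos54° = 0 → A_x = 68.309 × 0.587785 = 40.15 kN.
ΣF_y = 0: A_y + T·sin54° − 20 − 30 = 0 → A_y = 50 − 68.309 × 0.809017 = -5.263 kN.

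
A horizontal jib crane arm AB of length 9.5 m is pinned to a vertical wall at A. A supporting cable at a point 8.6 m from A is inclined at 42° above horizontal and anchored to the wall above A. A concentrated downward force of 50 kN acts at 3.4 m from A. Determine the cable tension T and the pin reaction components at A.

T = 29.54 kN, A_x = 21.95 kN, A_y = 30.23 kN

ΣM about A: T·sin42°·8.6 − 50·3.4 = 0 → T = 170/(8.6·0.669131) = 29.542 ≈ 29.54 kN.
ΣF_x = 0: A_x − T·cos42° = 0 → A_x = 29.542 × 0.743145 = 21.95 kN.
ΣF_y = 0: A_y + T·sin42° − 50 = 0 → A_y = 50 − 29.542 × 0.669131 = 30.23 kN.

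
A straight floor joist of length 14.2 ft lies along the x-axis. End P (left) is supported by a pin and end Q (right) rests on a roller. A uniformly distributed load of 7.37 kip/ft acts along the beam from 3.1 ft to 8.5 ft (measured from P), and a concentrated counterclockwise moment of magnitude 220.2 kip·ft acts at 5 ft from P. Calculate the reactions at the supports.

Resultant of the distributed load: 7.37 × 5.4 = 39.798 kip at 5.8 ft from P.
ΣM about P: Q_y·14.2 − (7.37·5.4)·5.8 + 220.2 = 0 → Q_y = 10.6284/14.2 = 0.748479 ≈ 0.7485 kip.
ΣF_y = 0: P_y + 0.748479 − 7.37·5.4 = 0 → P_y = 39.05 kip.
ΣF_x = 0: no horizontal applied forces, so P_x = 0.

P_x = 0, P_y = 39.05 kip, Q_y = 0.7485 kip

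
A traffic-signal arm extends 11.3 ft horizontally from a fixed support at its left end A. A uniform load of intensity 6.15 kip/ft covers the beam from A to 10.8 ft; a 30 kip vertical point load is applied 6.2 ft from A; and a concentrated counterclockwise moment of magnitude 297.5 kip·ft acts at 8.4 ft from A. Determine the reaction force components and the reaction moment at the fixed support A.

Resultant of the distributed load: 6.15 × 10.8 = 66.42 kip at 5.4 ft from A.
ΣF_x = 0: A_x = 0.
ΣF_y = 0: A_y − 6.15·10.8 − 30 = 0 → A_y = 96.42 kip.
ΣM about A: M_A − (6.15·10.8)·5.4 − 30·6.2 + 297.5 = 0 → M_A = 247.2 kip·ft.

A_x = 0, A_y = 96.42 kip, M_A = 247.2 kip·ft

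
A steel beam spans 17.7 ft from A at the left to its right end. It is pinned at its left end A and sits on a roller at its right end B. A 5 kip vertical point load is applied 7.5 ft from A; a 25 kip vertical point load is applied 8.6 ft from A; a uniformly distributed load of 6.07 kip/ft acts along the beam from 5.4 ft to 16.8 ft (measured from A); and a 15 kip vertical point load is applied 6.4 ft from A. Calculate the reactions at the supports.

Resultant of the distributed load: 6.07 × 11.4 = 69.198 kip at 11.1 ft from A.
ΣM about A: B_y·17.7 − 5·7.5 − 25·8.6 − (6.07·11.4)·11.1 − 15·6.4 = 0 → B_y = 1116.5978/17.7 = 63.0846 ≈ 63.08 kip.
ΣF_y = 0: A_y + 63.0846 − 5 − 25 − 6.07·11.4 − 15 = 0 → A_y = 51.11 kip.
ΣF_x = 0: no horizontal applied forces, so A_x = 0.

A_x = 0, A_y = 51.11 kip, B_y = 63.08 kip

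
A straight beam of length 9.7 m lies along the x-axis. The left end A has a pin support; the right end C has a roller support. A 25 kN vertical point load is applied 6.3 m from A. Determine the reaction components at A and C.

ΣM about A: C_y·9.7 − 25·6.3 = 0 → C_y = 157.5/9.7 = 16.2371 ≈ 16.24 kN.
ΣF_y = 0: A_y + 16.2371 − 25 = 0 → A_y = 8.763 kN.
ΣF_x = 0: no horizontal applied forces, so A_x = 0.

A_x = 0, A_y = 8.763 kN, C_y = 16.24 kN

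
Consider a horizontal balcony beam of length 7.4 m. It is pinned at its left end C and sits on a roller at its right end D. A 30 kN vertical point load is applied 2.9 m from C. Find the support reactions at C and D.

C_x = 0, C_y = 18.24 kN, D_y = 11.76 kN

Taking moments about C: D_y·7.4 − 30·2.9 = 0 → D_y = 87/7.4 = 11.7568 ≈ 11.76 kN.
ΣF_y = 0: C_y + 11.7568 − 30 = 0 → C_y = 18.24 kN.
ΣF_x = 0: no horizontal applied forces, so C_x = 0.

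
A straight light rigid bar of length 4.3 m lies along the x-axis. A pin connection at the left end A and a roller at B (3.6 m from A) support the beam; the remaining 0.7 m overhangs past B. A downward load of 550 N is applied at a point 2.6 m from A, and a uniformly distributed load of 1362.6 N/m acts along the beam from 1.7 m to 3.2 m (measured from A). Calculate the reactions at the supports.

A_x = 0, A_y = 805.7 N, B_y = 1788 N

Resultant of the distributed load: 1362.6 × 1.5 = 2043.9 N at 2.45 m from A.
Taking moments about A: B_y·3.6 − 550·2.6 − (1362.6·1.5)·2.45 = 0 → B_y = 6437.555/3.6 = 1788.21 ≈ 1788 N.
ΣF_y = 0: A_y + 1788.21 − 550 − 1362.6·1.5 = 0 → A_y = 805.7 N.
ΣF_x = 0: no horizontal applied forces, so A_x = 0.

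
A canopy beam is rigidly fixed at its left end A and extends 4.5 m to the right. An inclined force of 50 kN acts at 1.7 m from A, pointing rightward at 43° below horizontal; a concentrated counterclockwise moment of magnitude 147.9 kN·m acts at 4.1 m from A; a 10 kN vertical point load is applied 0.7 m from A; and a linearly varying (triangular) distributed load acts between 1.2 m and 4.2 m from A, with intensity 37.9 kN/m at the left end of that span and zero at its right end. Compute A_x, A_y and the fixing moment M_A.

A_x = -36.57 kN, A_y = 100.9 kN, M_A = 42.14 kN·m

Resultant of the triangular load: ½ × 37.9 × 3 = 56.85 kN, acting at 2.2 m from A (one-third of the span from the peak).
ΣF_x = 0: A_x + 50·cos43° = 0 → A_x = -36.57 kN.
ΣF_y = 0: A_y − 50·sin43° − 10 − ½·37.9·3 = 0 → A_y = 100.9 kN.
ΣM about A: M_A − 50·sin43°·1.7 + 147.9 − 10·0.7 − (½·37.9·3)·2.2 = 0 → M_A = 42.14 kN·m.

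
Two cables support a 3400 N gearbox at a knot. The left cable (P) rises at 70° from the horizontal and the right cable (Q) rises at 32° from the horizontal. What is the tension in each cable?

ΣF_x = 0: −T_P·cos70° + T_Q·cos32° = 0 → T_Q = 0.403303·T_P.
ΣF_y = 0: T_P·sin70° + T_Q·sin32° = 3400.
Substitute: T_P·(0.939693 + 0.403303·0.529919) = 3400 → T_P = 2947.78 ≈ 2948 N.
Then T_Q = 0.403303 × 2947.78 = 1189 N.

T_P = 2948 N, T_Q = 1189 N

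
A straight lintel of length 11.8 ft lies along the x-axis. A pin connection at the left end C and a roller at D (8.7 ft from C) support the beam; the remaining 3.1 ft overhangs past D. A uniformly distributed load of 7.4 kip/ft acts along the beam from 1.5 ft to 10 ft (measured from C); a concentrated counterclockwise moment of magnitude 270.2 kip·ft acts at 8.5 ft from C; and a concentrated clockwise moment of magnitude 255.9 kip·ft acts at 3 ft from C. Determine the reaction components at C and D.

Resultant of the distributed load: 7.4 × 8.5 = 62.9 kip at 5.75 ft from C.
ΣM about C: D_y·8.7 − (7.4·8.5)·5.75 + 270.2 − 255.9 = 0 → D_y = 347.375/8.7 = 39.9282 ≈ 39.93 kip.
ΣF_y = 0: C_y + 39.9282 − 7.4·8.5 = 0 → C_y = 22.97 kip.
ΣF_x = 0: no horizontal applied forces, so C_x = 0.

C_x = 0, C_y = 22.97 kip, D_y = 39.93 kip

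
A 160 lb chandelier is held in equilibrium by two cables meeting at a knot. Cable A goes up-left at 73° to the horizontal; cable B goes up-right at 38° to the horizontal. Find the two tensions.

T_A = 135.1 lb, T_B = 50.11 lb

ΣF_x = 0: −T_A·cos73° + T_B·cos38° = 0 → T_B = 0.371025·T_A.
ΣF_y = 0: T_A·sin73° + T_B·sin38° = 160.
Substitute: T_A·(0.956305 + 0.371025·0.615661) = 160 → T_A = 135.052 ≈ 135.1 lb.
Then T_B = 0.371025 × 135.052 = 50.11 lb.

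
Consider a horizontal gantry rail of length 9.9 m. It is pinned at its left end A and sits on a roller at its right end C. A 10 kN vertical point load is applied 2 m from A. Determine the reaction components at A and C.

A_x = 0, A_y = 7.980 kN, C_y = 2.020 kN

Taking moments about A: C_y·9.9 − 10·2 = 0 → C_y = 20/9.9 = 2.0202 ≈ 2.020 kN.
ΣF_y = 0: A_y + 2.0202 − 10 = 0 → A_y = 7.980 kN.
ΣF_x = 0: no horizontal applied forces, so A_x = 0.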